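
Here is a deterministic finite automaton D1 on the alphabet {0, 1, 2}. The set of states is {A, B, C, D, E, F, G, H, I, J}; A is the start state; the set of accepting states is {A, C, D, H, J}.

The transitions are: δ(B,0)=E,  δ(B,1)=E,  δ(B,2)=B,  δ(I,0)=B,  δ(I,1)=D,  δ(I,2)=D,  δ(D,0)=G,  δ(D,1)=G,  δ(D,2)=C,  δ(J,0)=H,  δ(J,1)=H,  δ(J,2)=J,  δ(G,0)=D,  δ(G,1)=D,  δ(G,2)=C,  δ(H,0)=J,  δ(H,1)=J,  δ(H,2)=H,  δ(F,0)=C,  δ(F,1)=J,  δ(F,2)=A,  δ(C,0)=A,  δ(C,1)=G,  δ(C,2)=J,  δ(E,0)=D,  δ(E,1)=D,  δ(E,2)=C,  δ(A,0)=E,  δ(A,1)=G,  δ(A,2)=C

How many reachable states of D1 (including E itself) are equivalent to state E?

2

First remove the unreachable states {B,F,I}; 7 states remain.
Initial partition by acceptance: {A,C,D,H,J} | {E,G}.
Refine {A,C,D,H,J} on symbol 0: members go to different blocks, giving {C,H,J} and {A,D}.
On input 0, block {C,H,J} splits into {H,J} and {C}.
Stable partition: {H,J} | {E,G} | {A,D} | {C} — 4 equivalence classes.
The equivalence class containing E is {E,G}, of size 2.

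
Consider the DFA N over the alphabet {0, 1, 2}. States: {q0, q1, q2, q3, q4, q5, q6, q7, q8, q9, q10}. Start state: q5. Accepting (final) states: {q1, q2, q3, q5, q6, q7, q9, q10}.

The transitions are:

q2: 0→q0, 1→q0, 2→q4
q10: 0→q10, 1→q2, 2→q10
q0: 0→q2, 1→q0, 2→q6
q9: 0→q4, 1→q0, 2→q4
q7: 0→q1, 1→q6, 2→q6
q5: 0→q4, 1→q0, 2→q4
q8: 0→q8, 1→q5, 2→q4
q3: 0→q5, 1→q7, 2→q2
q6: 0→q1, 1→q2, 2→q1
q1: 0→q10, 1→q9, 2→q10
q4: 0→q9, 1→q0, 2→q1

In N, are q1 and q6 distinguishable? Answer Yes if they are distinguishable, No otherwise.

No

First remove the unreachable states {q3,q7,q8}; 8 states remain.
Start with accepting vs non-accepting: {q1,q2,q5,q6,q9,q10} | {q0,q4}.
Refine {q1,q2,q5,q6,q9,q10} on symbol 0: members go to different blocks, giving {q1,q6,q10} and {q2,q5,q9}.
No further refinement is possible. Final partition (3 blocks): {q1,q6,q10} | {q0,q4} | {q2,q5,q9}.
q1 and q6 lie in the same block of the stable partition, so they are equivalent — no string distinguishes them.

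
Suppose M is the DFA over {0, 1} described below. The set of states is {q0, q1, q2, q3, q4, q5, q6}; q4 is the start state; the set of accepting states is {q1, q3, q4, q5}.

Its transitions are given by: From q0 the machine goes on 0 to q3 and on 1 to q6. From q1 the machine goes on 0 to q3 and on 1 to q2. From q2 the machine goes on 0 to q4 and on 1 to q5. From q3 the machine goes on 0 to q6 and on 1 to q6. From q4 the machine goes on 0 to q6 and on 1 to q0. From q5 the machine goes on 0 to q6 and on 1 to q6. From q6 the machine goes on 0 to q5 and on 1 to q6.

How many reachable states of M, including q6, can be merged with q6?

Reachable states from the start: {q0,q3,q4,q5,q6}. Unreachable: {q1,q2} — drop them.
Start with accepting vs non-accepting: {q3,q4,q5} | {q0,q6}.
Stable partition: {q3,q4,q5} | {q0,q6} — 2 equivalence classes.
The equivalence class containing q6 is {q0,q6}, of size 2.

2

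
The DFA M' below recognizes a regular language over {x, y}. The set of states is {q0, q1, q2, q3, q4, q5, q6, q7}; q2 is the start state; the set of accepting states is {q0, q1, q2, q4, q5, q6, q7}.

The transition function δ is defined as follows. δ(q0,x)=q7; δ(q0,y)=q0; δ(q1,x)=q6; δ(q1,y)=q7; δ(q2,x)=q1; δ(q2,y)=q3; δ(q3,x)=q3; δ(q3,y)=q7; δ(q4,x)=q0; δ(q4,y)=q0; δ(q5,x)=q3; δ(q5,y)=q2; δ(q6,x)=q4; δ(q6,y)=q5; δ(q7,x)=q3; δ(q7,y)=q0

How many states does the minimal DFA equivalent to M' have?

8

Every state is reachable, so we keep all 8.
Initial partition by acceptance: {q0,q1,q2,q4,q5,q6,q7} | {q3}.
Split {q0,q1,q2,q4,q5,q6,q7} by δ(·,x) → {q0,q1,q2,q4,q6} and {q5,q7}.
Split {q0,q1,q2,q4,q6} by δ(·,x) → {q1,q2,q4,q6} and {q0}.
Split {q1,q2,q4,q6} by δ(·,x) → {q1,q2,q6} and {q4}.
On input x, block {q1,q2,q6} splits into {q1,q2} and {q6}.
Split {q1,q2} by δ(·,x) → {q1} and {q2}.
On input y, block {q5,q7} splits into {q5} and {q7}.
No further refinement is possible. Final partition (8 blocks): {q1} | {q3} | {q5} | {q0} | {q4} | {q6} | {q2} | {q7}.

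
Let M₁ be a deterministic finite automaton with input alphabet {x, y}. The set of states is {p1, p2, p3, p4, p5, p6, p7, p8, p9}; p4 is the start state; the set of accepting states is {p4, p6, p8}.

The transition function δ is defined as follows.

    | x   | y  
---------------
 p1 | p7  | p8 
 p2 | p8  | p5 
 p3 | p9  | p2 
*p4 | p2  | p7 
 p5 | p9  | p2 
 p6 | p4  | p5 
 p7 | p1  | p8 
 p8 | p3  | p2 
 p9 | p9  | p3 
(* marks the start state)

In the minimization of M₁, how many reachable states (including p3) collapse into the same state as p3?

First remove the unreachable states {p6}; 8 states remain.
Start with accepting vs non-accepting: {p4,p8} | {p1,p2,p3,p5,p7,p9}.
On input x, block {p1,p2,p3,p5,p7,p9} splits into {p1,p3,p5,p7,p9} and {p2}.
Split {p4,p8} by δ(·,x) → {p4} and {p8}.
Split {p1,p3,p5,p7,p9} by δ(·,y) → {p1,p7} and {p3,p5} and {p9}.
The partition is now stable with 6 blocks: {p4} | {p1,p7} | {p2} | {p8} | {p3,p5} | {p9}.
State p3 belongs to the block {p3,p5}, which has 2 states.

2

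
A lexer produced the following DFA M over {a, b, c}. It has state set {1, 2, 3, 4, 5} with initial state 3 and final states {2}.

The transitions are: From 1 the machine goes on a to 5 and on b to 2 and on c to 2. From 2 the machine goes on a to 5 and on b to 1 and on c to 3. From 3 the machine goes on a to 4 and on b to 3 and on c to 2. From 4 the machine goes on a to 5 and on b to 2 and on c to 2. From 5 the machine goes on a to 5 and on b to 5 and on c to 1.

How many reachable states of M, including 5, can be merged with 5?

1

All states are reachable from the start state.
Start with accepting vs non-accepting: {2} | {1,3,4,5}.
On input b, block {1,3,4,5} splits into {1,4} and {3,5}.
Split {3,5} by δ(·,a) → {3} and {5}.
No further refinement is possible. Final partition (4 blocks): {2} | {1,4} | {3} | {5}.
State 5 belongs to the block {5}, which has 1 states.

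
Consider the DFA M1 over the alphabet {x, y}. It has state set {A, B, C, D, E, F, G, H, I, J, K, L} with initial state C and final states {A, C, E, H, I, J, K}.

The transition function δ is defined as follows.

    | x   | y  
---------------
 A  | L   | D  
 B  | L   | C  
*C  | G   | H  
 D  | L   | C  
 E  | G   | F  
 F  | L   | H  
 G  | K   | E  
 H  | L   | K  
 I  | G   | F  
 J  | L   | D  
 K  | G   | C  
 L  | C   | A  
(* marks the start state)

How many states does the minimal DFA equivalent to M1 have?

4

Reachable states from the start: {A,C,D,E,F,G,H,K,L}. Unreachable: {B,I,J} — drop them.
P0 = {A,C,E,H,K} | {D,F,G,L}.
On input y, block {A,C,E,H,K} splits into {C,H,K} and {A,E}.
Split {D,F,G,L} by δ(·,x) → {D,F} and {G,L}.
Stable partition: {C,H,K} | {D,F} | {A,E} | {G,L} — 4 equivalence classes.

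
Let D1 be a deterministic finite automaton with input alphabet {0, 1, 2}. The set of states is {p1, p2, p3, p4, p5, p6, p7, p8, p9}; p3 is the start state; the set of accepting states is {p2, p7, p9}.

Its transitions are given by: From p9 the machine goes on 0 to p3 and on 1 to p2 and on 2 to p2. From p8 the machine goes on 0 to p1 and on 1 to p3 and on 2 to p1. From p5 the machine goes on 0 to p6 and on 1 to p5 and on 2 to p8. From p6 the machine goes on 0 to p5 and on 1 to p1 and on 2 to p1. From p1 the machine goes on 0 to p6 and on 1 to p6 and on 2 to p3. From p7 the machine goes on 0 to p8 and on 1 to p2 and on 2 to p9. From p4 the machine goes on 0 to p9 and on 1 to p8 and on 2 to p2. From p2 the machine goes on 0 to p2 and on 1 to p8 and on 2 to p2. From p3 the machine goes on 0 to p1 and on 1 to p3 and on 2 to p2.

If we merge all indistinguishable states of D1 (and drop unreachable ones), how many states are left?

First remove the unreachable states {p4,p7,p9}; 6 states remain.
P0 = {p2} | {p1,p3,p5,p6,p8}.
Refine {p1,p3,p5,p6,p8} on symbol 2: members go to different blocks, giving {p1,p5,p6,p8} and {p3}.
Split {p1,p5,p6,p8} by δ(·,1) → {p1,p5,p6} and {p8}.
Refine {p1,p5,p6} on symbol 2: members go to different blocks, giving {p1} and {p5} and {p6}.
No further refinement is possible. Final partition (6 blocks): {p2} | {p1} | {p3} | {p8} | {p5} | {p6}.

6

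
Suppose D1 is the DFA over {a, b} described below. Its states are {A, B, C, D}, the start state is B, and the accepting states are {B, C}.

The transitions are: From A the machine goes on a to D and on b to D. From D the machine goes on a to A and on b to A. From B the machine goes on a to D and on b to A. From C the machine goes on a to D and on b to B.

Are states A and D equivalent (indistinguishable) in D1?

Yes

States {C} cannot be reached from the start state, so discard them.
Initial partition by acceptance: {B} | {A,D}.
No further refinement is possible. Final partition (2 blocks): {B} | {A,D}.
A and D lie in the same block of the stable partition, so they are equivalent — no string distinguishes them.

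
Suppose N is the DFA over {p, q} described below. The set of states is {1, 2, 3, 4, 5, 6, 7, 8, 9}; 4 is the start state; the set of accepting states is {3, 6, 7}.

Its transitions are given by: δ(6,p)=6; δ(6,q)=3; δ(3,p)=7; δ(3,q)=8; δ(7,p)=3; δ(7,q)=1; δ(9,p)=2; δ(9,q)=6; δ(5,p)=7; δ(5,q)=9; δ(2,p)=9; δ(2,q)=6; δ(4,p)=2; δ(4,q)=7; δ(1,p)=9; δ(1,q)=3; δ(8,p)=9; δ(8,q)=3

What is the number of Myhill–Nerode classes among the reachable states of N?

4

States {5} cannot be reached from the start state, so discard them.
P0 = {3,6,7} | {1,2,4,8,9}.
On input q, block {3,6,7} splits into {3,7} and {6}.
On input q, block {1,2,4,8,9} splits into {1,4,8} and {2,9}.
No further refinement is possible. Final partition (4 blocks): {3,7} | {1,4,8} | {6} | {2,9}.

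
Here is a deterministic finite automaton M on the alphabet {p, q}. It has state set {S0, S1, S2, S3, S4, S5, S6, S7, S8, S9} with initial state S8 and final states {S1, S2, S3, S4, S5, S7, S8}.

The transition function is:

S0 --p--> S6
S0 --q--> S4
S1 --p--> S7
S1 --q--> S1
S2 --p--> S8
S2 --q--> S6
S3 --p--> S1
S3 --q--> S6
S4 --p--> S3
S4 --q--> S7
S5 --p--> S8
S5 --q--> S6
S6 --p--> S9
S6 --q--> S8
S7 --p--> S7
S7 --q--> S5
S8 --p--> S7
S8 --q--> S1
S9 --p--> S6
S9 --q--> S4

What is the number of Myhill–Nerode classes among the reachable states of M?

Reachable states from the start: {S1,S3,S4,S5,S6,S7,S8,S9}. Unreachable: {S0,S2} — drop them.
P0 = {S1,S3,S4,S5,S7,S8} | {S6,S9}.
On input q, block {S1,S3,S4,S5,S7,S8} splits into {S1,S4,S7,S8} and {S3,S5}.
Split {S1,S4,S7,S8} by δ(·,p) → {S1,S7,S8} and {S4}.
On input q, block {S1,S7,S8} splits into {S1,S8} and {S7}.
Refine {S6,S9} on symbol q: members go to different blocks, giving {S6} and {S9}.
No further refinement is possible. Final partition (6 blocks): {S1,S8} | {S6} | {S3,S5} | {S4} | {S7} | {S9}.

6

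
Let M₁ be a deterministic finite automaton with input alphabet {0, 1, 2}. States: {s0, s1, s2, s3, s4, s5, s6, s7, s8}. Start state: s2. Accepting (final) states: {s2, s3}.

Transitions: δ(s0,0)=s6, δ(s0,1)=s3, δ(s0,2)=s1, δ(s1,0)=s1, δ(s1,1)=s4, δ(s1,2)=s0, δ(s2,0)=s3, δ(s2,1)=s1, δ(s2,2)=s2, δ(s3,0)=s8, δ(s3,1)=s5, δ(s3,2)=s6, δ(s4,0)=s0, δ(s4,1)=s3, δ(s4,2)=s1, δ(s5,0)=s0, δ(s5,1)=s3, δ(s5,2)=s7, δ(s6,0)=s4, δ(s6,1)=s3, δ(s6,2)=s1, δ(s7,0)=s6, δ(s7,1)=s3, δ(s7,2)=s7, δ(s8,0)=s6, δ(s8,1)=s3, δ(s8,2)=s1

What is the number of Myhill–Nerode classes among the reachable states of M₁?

5

Every state is reachable, so we keep all 9.
P0 = {s2,s3} | {s0,s1,s4,s5,s6,s7,s8}.
Refine {s2,s3} on symbol 0: members go to different blocks, giving {s2} and {s3}.
Split {s0,s1,s4,s5,s6,s7,s8} by δ(·,1) → {s0,s4,s5,s6,s7,s8} and {s1}.
Refine {s0,s4,s5,s6,s7,s8} on symbol 2: members go to different blocks, giving {s0,s4,s6,s8} and {s5,s7}.
Stable partition: {s2} | {s0,s4,s6,s8} | {s3} | {s1} | {s5,s7} — 5 equivalence classes.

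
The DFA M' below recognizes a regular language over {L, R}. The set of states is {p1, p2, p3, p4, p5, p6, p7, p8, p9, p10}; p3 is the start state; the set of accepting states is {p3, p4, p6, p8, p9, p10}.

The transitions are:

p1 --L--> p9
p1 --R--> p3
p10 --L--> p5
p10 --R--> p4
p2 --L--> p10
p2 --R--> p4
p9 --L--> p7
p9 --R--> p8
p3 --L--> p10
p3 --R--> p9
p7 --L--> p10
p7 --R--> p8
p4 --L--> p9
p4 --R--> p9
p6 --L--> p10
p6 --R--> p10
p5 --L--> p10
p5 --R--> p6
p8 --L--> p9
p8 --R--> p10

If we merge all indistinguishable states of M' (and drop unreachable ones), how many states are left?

3

States {p1,p2} cannot be reached from the start state, so discard them.
P0 = {p3,p4,p6,p8,p9,p10} | {p5,p7}.
On input L, block {p3,p4,p6,p8,p9,p10} splits into {p3,p4,p6,p8} and {p9,p10}.
No further refinement is possible. Final partition (3 blocks): {p3,p4,p6,p8} | {p5,p7} | {p9,p10}.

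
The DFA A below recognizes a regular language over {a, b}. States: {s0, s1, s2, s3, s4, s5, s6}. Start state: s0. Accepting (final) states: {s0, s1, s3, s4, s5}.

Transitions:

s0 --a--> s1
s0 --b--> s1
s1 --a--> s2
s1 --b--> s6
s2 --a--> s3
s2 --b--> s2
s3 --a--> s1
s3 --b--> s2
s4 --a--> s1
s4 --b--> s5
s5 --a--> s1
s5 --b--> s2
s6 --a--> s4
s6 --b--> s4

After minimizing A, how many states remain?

6

Initial partition by acceptance: {s0,s1,s3,s4,s5} | {s2,s6}.
Refine {s0,s1,s3,s4,s5} on symbol a: members go to different blocks, giving {s0,s3,s4,s5} and {s1}.
Refine {s0,s3,s4,s5} on symbol b: members go to different blocks, giving {s3,s5} and {s0} and {s4}.
Refine {s2,s6} on symbol a: members go to different blocks, giving {s2} and {s6}.
Stable partition: {s3,s5} | {s2} | {s1} | {s0} | {s4} | {s6} — 6 equivalence classes.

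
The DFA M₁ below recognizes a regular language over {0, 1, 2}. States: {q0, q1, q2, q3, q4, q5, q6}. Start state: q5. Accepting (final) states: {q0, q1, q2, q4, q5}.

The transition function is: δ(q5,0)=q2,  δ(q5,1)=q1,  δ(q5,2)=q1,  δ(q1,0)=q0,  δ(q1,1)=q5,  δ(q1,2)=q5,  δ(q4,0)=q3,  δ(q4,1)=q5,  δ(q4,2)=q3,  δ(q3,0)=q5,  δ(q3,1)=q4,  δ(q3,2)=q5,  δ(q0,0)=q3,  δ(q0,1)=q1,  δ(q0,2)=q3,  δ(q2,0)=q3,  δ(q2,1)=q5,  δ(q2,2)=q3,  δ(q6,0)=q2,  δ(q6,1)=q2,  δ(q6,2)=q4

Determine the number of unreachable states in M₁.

No path from q5 leads to q6; the other 6 states are all reachable.

1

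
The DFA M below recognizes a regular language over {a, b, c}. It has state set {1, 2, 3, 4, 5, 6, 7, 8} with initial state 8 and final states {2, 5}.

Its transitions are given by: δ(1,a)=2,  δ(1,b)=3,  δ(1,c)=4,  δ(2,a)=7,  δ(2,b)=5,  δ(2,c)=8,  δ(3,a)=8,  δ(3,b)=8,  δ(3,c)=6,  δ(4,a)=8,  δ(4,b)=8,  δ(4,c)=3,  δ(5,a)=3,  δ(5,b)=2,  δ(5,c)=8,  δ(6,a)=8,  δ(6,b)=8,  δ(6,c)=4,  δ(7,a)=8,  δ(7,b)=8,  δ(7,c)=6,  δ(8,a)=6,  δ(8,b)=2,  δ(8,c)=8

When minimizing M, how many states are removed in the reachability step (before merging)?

1

BFS from 8 reaches {2, 3, 4, 5, 6, 7, 8}; the 1 state(s) 1 are never visited.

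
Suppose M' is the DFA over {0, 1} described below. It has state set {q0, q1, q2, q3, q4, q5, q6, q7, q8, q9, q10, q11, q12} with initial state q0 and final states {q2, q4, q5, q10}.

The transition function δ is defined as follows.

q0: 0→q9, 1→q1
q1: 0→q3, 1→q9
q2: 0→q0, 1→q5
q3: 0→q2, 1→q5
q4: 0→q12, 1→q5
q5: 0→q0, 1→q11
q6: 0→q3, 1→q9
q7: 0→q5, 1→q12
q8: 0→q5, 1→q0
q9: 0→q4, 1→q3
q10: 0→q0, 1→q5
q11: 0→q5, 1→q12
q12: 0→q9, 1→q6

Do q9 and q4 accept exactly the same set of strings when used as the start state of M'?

No

Reachable states from the start: {q0,q1,q2,q3,q4,q5,q6,q9,q11,q12}. Unreachable: {q7,q8,q10} — drop them.
Start with accepting vs non-accepting: {q2,q4,q5} | {q0,q1,q3,q6,q9,q11,q12}.
Refine {q2,q4,q5} on symbol 1: members go to different blocks, giving {q2,q4} and {q5}.
Split {q0,q1,q3,q6,q9,q11,q12} by δ(·,0) → {q0,q1,q6,q12} and {q3,q9} and {q11}.
Split {q0,q1,q6,q12} by δ(·,1) → {q0,q12} and {q1,q6}.
On input 1, block {q3,q9} splits into {q3} and {q9}.
No further refinement is possible. Final partition (7 blocks): {q2,q4} | {q0,q12} | {q5} | {q3} | {q11} | {q1,q6} | {q9}.
q9 and q4 end up in different blocks, so they are distinguishable. For instance, the string 'ε' is accepted from only q4.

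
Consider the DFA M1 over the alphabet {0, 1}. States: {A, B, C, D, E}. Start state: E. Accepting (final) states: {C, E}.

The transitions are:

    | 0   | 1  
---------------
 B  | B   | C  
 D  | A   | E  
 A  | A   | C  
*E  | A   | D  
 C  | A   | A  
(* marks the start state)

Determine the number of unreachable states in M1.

No path from E leads to B; the other 4 states are all reachable.

1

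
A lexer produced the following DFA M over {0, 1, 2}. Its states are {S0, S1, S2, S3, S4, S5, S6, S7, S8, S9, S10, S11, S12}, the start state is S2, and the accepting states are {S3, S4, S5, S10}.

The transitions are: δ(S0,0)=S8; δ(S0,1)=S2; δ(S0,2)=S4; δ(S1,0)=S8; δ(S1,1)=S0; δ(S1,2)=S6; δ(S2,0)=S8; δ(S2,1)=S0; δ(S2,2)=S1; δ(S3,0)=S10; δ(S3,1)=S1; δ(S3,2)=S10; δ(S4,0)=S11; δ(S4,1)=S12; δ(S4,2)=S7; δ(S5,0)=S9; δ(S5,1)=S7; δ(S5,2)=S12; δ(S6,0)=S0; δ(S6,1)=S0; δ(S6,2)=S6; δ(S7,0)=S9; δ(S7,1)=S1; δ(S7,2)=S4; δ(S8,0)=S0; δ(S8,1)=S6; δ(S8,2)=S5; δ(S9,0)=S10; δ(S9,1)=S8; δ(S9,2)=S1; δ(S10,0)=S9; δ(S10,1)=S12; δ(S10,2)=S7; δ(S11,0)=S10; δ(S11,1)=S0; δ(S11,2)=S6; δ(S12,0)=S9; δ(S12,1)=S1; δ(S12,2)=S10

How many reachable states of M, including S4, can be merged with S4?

States {S3} cannot be reached from the start state, so discard them.
Initial partition by acceptance: {S4,S5,S10} | {S0,S1,S2,S6,S7,S8,S9,S11,S12}.
Refine {S0,S1,S2,S6,S7,S8,S9,S11,S12} on symbol 0: members go to different blocks, giving {S0,S1,S2,S6,S7,S8,S12} and {S9,S11}.
Split {S0,S1,S2,S6,S7,S8,S12} by δ(·,0) → {S0,S1,S2,S6,S8} and {S7,S12}.
On input 2, block {S0,S1,S2,S6,S8} splits into {S1,S2,S6} and {S0,S8}.
Stable partition: {S4,S5,S10} | {S1,S2,S6} | {S9,S11} | {S7,S12} | {S0,S8} — 5 equivalence classes.
State S4 belongs to the block {S4,S5,S10}, which has 3 states.

3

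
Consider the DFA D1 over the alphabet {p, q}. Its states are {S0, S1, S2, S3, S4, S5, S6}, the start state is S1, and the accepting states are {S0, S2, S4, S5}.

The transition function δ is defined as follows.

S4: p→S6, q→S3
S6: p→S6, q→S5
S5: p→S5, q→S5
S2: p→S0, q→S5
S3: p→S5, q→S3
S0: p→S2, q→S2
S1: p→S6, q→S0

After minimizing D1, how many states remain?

2

Reachable states from the start: {S0,S1,S2,S5,S6}. Unreachable: {S3,S4} — drop them.
P0 = {S0,S2,S5} | {S1,S6}.
No further refinement is possible. Final partition (2 blocks): {S0,S2,S5} | {S1,S6}.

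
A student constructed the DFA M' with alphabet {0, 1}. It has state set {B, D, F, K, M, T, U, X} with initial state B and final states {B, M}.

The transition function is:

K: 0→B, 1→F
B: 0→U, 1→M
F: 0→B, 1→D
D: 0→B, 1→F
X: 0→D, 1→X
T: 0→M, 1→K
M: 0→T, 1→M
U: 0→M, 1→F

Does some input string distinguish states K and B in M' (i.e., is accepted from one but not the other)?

Yes

Reachable states from the start: {B,D,F,K,M,T,U}. Unreachable: {X} — drop them.
Start with accepting vs non-accepting: {B,M} | {D,F,K,T,U}.
Stable partition: {B,M} | {D,F,K,T,U} — 2 equivalence classes.
K and B end up in different blocks, so they are distinguishable. For instance, the string 'ε' is accepted from only B.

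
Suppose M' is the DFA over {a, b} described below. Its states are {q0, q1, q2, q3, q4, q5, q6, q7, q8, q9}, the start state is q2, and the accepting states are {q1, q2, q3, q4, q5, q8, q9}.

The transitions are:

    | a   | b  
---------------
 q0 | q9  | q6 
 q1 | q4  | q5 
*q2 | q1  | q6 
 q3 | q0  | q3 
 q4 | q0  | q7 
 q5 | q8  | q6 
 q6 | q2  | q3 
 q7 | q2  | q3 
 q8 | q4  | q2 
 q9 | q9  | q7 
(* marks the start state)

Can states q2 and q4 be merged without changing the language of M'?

No

Every state is reachable, so we keep all 10.
Start with accepting vs non-accepting: {q1,q2,q3,q4,q5,q8,q9} | {q0,q6,q7}.
Refine {q1,q2,q3,q4,q5,q8,q9} on symbol a: members go to different blocks, giving {q1,q2,q5,q8,q9} and {q3,q4}.
Refine {q1,q2,q5,q8,q9} on symbol a: members go to different blocks, giving {q2,q5,q9} and {q1,q8}.
On input a, block {q2,q5,q9} splits into {q2,q5} and {q9}.
Split {q0,q6,q7} by δ(·,a) → {q6,q7} and {q0}.
On input b, block {q3,q4} splits into {q3} and {q4}.
The partition is now stable with 7 blocks: {q2,q5} | {q6,q7} | {q3} | {q1,q8} | {q9} | {q0} | {q4}.
q2 and q4 end up in different blocks, so they are distinguishable. For instance, the string 'a' is accepted from only q2.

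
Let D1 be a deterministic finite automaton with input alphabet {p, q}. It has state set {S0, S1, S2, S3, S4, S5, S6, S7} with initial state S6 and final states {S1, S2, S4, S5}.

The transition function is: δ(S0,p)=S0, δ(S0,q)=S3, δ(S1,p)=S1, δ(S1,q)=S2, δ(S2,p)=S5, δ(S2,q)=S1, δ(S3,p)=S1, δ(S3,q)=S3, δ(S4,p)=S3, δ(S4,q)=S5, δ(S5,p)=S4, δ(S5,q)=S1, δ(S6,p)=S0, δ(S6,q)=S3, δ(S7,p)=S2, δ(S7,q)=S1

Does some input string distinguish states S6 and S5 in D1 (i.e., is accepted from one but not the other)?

Yes

States {S7} cannot be reached from the start state, so discard them.
P0 = {S1,S2,S4,S5} | {S0,S3,S6}.
Split {S1,S2,S4,S5} by δ(·,p) → {S1,S2,S5} and {S4}.
On input p, block {S1,S2,S5} splits into {S1,S2} and {S5}.
On input p, block {S1,S2} splits into {S1} and {S2}.
Refine {S0,S3,S6} on symbol p: members go to different blocks, giving {S0,S6} and {S3}.
The partition is now stable with 6 blocks: {S1} | {S0,S6} | {S4} | {S5} | {S2} | {S3}.
S6 and S5 end up in different blocks, so they are distinguishable. For instance, the string 'ε' is accepted from only S5.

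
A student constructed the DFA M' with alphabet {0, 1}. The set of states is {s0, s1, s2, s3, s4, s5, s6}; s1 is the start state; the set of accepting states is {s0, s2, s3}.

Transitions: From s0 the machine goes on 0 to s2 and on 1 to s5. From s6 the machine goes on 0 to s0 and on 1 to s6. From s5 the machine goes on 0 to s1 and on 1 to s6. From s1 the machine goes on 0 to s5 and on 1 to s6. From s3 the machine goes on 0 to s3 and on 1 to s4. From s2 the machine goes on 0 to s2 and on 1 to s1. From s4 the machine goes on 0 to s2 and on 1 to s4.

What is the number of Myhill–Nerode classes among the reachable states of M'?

States {s3,s4} cannot be reached from the start state, so discard them.
Initial partition by acceptance: {s0,s2} | {s1,s5,s6}.
Split {s1,s5,s6} by δ(·,0) → {s1,s5} and {s6}.
Stable partition: {s0,s2} | {s1,s5} | {s6} — 3 equivalence classes.

3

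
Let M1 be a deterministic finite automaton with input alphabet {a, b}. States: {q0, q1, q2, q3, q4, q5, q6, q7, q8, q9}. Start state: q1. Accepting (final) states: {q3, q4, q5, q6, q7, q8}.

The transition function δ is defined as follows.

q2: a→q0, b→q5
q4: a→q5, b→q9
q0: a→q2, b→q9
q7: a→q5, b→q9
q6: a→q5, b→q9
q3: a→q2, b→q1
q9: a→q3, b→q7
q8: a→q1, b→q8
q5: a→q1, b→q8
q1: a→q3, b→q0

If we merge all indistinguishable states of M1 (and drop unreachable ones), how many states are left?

Reachable states from the start: {q0,q1,q2,q3,q5,q7,q8,q9}. Unreachable: {q4,q6} — drop them.
Initial partition by acceptance: {q3,q5,q7,q8} | {q0,q1,q2,q9}.
On input a, block {q3,q5,q7,q8} splits into {q3,q5,q8} and {q7}.
Split {q3,q5,q8} by δ(·,b) → {q5,q8} and {q3}.
Refine {q0,q1,q2,q9} on symbol a: members go to different blocks, giving {q0,q2} and {q1,q9}.
On input b, block {q0,q2} splits into {q0} and {q2}.
Split {q1,q9} by δ(·,b) → {q1} and {q9}.
The partition is now stable with 7 blocks: {q5,q8} | {q0} | {q7} | {q3} | {q1} | {q2} | {q9}.

7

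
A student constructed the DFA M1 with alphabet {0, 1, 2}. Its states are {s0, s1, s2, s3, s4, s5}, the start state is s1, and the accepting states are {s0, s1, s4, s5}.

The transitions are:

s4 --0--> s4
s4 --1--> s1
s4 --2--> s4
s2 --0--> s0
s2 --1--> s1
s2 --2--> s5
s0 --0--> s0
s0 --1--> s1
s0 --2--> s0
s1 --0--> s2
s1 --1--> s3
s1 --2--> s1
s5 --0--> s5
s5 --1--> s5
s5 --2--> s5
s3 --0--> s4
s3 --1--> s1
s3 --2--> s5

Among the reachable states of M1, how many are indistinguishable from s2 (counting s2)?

All states are reachable from the start state.
Start with accepting vs non-accepting: {s0,s1,s4,s5} | {s2,s3}.
On input 0, block {s0,s1,s4,s5} splits into {s0,s4,s5} and {s1}.
On input 1, block {s0,s4,s5} splits into {s0,s4} and {s5}.
The partition is now stable with 4 blocks: {s0,s4} | {s2,s3} | {s1} | {s5}.
State s2 belongs to the block {s2,s3}, which has 2 states.

2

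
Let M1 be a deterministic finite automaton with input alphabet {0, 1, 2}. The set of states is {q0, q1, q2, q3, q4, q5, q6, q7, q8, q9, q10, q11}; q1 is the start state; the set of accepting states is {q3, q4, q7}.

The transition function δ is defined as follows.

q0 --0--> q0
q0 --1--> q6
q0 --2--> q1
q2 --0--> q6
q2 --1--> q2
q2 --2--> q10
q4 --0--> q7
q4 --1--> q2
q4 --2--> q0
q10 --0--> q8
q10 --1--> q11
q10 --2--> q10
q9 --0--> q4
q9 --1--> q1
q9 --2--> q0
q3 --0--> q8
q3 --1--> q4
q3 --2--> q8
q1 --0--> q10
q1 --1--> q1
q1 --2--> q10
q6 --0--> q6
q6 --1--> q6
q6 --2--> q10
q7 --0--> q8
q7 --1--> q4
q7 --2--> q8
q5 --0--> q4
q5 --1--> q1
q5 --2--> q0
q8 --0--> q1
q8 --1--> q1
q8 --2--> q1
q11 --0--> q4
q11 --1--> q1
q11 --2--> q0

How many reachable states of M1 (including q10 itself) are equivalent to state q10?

1

First remove the unreachable states {q3,q5,q9}; 9 states remain.
Start with accepting vs non-accepting: {q4,q7} | {q0,q1,q2,q6,q8,q10,q11}.
Refine {q4,q7} on symbol 0: members go to different blocks, giving {q4} and {q7}.
Refine {q0,q1,q2,q6,q8,q10,q11} on symbol 0: members go to different blocks, giving {q0,q1,q2,q6,q8,q10} and {q11}.
Refine {q0,q1,q2,q6,q8,q10} on symbol 1: members go to different blocks, giving {q0,q1,q2,q6,q8} and {q10}.
Refine {q0,q1,q2,q6,q8} on symbol 0: members go to different blocks, giving {q0,q2,q6,q8} and {q1}.
On input 0, block {q0,q2,q6,q8} splits into {q0,q2,q6} and {q8}.
On input 2, block {q0,q2,q6} splits into {q2,q6} and {q0}.
The partition is now stable with 8 blocks: {q4} | {q2,q6} | {q7} | {q11} | {q10} | {q1} | {q8} | {q0}.
The equivalence class containing q10 is {q10}, of size 1.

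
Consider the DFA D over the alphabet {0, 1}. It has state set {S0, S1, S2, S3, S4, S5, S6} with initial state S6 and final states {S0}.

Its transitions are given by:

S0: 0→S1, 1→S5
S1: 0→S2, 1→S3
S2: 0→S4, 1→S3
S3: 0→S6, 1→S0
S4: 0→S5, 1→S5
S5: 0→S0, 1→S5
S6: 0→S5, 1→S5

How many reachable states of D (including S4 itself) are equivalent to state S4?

2

P0 = {S0} | {S1,S2,S3,S4,S5,S6}.
Refine {S1,S2,S3,S4,S5,S6} on symbol 0: members go to different blocks, giving {S1,S2,S3,S4,S6} and {S5}.
Split {S1,S2,S3,S4,S6} by δ(·,0) → {S1,S2,S3} and {S4,S6}.
Split {S1,S2,S3} by δ(·,0) → {S2,S3} and {S1}.
On input 1, block {S2,S3} splits into {S2} and {S3}.
Stable partition: {S0} | {S2} | {S5} | {S4,S6} | {S1} | {S3} — 6 equivalence classes.
State S4 belongs to the block {S4,S6}, which has 2 states.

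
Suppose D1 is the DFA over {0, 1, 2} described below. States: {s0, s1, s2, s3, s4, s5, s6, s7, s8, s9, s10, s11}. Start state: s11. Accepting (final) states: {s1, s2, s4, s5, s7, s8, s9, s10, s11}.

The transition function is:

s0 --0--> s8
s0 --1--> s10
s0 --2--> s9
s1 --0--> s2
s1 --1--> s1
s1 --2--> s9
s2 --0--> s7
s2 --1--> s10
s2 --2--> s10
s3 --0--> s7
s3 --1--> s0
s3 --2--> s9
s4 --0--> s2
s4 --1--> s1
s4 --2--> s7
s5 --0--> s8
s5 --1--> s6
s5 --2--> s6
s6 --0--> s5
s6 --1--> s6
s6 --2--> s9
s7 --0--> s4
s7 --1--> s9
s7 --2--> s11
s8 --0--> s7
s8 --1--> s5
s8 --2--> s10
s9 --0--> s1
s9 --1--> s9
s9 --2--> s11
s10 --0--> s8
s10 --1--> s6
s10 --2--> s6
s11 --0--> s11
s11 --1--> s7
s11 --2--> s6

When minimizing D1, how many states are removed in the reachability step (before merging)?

No path from s11 leads to s0, s3; the other 10 states are all reachable.

2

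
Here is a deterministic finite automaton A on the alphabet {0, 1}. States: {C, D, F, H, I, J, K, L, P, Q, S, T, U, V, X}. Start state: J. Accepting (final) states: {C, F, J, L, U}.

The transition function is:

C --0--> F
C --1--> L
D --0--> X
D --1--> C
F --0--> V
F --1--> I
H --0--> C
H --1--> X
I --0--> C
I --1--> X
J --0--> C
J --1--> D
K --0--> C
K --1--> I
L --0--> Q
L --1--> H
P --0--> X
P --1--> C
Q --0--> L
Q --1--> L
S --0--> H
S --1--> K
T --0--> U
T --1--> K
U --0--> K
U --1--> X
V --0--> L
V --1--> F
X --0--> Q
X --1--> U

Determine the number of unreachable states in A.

3

BFS from J reaches {C, D, F, H, I, J, K, L, Q, U, V, X}; the 3 state(s) P, S, T are never visited.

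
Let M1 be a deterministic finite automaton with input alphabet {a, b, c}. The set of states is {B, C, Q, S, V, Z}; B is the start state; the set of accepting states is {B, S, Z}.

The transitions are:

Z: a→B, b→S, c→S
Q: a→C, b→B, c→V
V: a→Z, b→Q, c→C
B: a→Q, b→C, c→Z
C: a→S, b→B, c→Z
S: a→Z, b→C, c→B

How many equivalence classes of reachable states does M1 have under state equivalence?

Every state is reachable, so we keep all 6.
Start with accepting vs non-accepting: {B,S,Z} | {C,Q,V}.
Split {B,S,Z} by δ(·,a) → {S,Z} and {B}.
On input a, block {S,Z} splits into {S} and {Z}.
Split {C,Q,V} by δ(·,a) → {V} and {Q} and {C}.
Stable partition: {S} | {V} | {B} | {Z} | {Q} | {C} — 6 equivalence classes.

6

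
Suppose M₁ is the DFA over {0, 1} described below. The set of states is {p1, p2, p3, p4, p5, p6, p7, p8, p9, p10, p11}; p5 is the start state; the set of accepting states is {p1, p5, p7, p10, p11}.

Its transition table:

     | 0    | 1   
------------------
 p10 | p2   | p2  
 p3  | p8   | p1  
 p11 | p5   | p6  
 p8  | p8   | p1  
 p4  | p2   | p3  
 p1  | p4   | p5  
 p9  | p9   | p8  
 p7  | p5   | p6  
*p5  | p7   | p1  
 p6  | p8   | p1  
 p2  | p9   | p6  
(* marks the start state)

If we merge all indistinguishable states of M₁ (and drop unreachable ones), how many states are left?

Reachable states from the start: {p1,p2,p3,p4,p5,p6,p7,p8,p9}. Unreachable: {p10,p11} — drop them.
Initial partition by acceptance: {p1,p5,p7} | {p2,p3,p4,p6,p8,p9}.
On input 0, block {p1,p5,p7} splits into {p5,p7} and {p1}.
On input 1, block {p5,p7} splits into {p5} and {p7}.
On input 1, block {p2,p3,p4,p6,p8,p9} splits into {p2,p4,p9} and {p3,p6,p8}.
Stable partition: {p5} | {p2,p4,p9} | {p1} | {p7} | {p3,p6,p8} — 5 equivalence classes.

5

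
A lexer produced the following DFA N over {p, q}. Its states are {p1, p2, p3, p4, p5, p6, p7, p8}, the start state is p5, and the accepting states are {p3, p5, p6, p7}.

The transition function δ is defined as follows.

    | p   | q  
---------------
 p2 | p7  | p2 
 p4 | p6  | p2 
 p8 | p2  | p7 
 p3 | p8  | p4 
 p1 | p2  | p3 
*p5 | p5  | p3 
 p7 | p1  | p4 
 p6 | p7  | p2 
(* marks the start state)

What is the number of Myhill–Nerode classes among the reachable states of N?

6

All states are reachable from the start state.
P0 = {p3,p5,p6,p7} | {p1,p2,p4,p8}.
Refine {p3,p5,p6,p7} on symbol p: members go to different blocks, giving {p3,p7} and {p5,p6}.
Split {p1,p2,p4,p8} by δ(·,p) → {p1,p8} and {p2} and {p4}.
Split {p5,p6} by δ(·,p) → {p5} and {p6}.
No further refinement is possible. Final partition (6 blocks): {p3,p7} | {p1,p8} | {p5} | {p2} | {p4} | {p6}.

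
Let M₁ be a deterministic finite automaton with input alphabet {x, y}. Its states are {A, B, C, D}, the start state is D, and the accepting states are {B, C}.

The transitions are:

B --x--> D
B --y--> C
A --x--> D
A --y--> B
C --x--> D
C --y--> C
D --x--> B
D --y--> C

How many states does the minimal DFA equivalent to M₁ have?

2

First remove the unreachable states {A}; 3 states remain.
P0 = {B,C} | {D}.
No further refinement is possible. Final partition (2 blocks): {B,C} | {D}.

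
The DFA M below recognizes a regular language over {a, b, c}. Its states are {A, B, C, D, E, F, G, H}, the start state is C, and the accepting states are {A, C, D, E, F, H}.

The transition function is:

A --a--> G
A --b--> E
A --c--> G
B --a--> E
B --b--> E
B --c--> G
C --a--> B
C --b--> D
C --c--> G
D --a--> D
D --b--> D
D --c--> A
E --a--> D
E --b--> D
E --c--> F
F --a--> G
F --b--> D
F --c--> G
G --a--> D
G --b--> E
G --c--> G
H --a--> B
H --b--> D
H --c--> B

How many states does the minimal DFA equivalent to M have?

States {H} cannot be reached from the start state, so discard them.
Start with accepting vs non-accepting: {A,C,D,E,F} | {B,G}.
Refine {A,C,D,E,F} on symbol a: members go to different blocks, giving {A,C,F} and {D,E}.
Stable partition: {A,C,F} | {B,G} | {D,E} — 3 equivalence classes.

3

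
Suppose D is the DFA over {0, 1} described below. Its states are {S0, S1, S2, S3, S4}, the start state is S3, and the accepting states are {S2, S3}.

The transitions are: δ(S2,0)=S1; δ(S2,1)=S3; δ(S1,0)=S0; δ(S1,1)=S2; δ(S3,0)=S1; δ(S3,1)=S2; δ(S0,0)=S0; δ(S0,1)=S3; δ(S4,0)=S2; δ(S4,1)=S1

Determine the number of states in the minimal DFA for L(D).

2

Reachable states from the start: {S0,S1,S2,S3}. Unreachable: {S4} — drop them.
Initial partition by acceptance: {S2,S3} | {S0,S1}.
No further refinement is possible. Final partition (2 blocks): {S2,S3} | {S0,S1}.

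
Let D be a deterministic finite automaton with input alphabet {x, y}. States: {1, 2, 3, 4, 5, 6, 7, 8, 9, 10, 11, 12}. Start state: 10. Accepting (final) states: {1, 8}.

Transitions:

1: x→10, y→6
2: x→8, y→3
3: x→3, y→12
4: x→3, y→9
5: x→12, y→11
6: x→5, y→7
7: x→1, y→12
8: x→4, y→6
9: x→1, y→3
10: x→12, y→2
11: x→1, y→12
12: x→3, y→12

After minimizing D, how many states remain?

All states are reachable from the start state.
Start with accepting vs non-accepting: {1,8} | {2,3,4,5,6,7,9,10,11,12}.
Refine {2,3,4,5,6,7,9,10,11,12} on symbol x: members go to different blocks, giving {3,4,5,6,10,12} and {2,7,9,11}.
Refine {3,4,5,6,10,12} on symbol y: members go to different blocks, giving {4,5,6,10} and {3,12}.
Refine {4,5,6,10} on symbol x: members go to different blocks, giving {4,5,10} and {6}.
No further refinement is possible. Final partition (5 blocks): {1,8} | {4,5,10} | {2,7,9,11} | {3,12} | {6}.

5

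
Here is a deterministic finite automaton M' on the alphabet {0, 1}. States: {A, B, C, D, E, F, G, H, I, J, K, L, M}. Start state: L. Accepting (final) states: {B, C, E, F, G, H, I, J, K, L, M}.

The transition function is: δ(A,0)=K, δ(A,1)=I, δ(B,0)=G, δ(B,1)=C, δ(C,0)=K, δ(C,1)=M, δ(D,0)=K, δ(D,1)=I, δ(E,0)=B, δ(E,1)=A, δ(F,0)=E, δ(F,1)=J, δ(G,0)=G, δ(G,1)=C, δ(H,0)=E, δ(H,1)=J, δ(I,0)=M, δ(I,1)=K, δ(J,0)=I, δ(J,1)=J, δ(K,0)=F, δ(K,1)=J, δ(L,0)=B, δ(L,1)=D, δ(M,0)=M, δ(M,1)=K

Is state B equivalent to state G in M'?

First remove the unreachable states {H}; 12 states remain.
Start with accepting vs non-accepting: {B,C,E,F,G,I,J,K,L,M} | {A,D}.
On input 1, block {B,C,E,F,G,I,J,K,L,M} splits into {B,C,F,G,I,J,K,M} and {E,L}.
Split {B,C,F,G,I,J,K,M} by δ(·,0) → {B,C,G,I,J,K,M} and {F}.
Refine {B,C,G,I,J,K,M} on symbol 0: members go to different blocks, giving {B,C,G,I,J,M} and {K}.
Split {B,C,G,I,J,M} by δ(·,0) → {B,G,I,J,M} and {C}.
Refine {B,G,I,J,M} on symbol 1: members go to different blocks, giving {B,G} and {I,M} and {J}.
Stable partition: {B,G} | {A,D} | {E,L} | {F} | {K} | {C} | {I,M} | {J} — 8 equivalence classes.
B and G lie in the same block of the stable partition, so they are equivalent — no string distinguishes them.

Yes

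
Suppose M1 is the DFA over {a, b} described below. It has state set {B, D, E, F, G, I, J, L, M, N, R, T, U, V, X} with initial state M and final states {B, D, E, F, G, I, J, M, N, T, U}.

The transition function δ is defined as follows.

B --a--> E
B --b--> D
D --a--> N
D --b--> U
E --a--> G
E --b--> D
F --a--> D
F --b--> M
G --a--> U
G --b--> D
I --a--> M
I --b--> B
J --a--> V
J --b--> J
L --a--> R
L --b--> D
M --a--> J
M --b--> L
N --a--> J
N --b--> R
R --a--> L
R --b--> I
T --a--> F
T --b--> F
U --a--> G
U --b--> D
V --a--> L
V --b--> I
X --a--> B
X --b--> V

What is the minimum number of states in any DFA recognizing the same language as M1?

5

First remove the unreachable states {F,T,X}; 12 states remain.
Initial partition by acceptance: {B,D,E,G,I,J,M,N,U} | {L,R,V}.
Refine {B,D,E,G,I,J,M,N,U} on symbol a: members go to different blocks, giving {B,D,E,G,I,M,N,U} and {J}.
Split {B,D,E,G,I,M,N,U} by δ(·,a) → {B,D,E,G,I,U} and {M,N}.
On input a, block {B,D,E,G,I,U} splits into {B,E,G,U} and {D,I}.
The partition is now stable with 5 blocks: {B,E,G,U} | {L,R,V} | {J} | {M,N} | {D,I}.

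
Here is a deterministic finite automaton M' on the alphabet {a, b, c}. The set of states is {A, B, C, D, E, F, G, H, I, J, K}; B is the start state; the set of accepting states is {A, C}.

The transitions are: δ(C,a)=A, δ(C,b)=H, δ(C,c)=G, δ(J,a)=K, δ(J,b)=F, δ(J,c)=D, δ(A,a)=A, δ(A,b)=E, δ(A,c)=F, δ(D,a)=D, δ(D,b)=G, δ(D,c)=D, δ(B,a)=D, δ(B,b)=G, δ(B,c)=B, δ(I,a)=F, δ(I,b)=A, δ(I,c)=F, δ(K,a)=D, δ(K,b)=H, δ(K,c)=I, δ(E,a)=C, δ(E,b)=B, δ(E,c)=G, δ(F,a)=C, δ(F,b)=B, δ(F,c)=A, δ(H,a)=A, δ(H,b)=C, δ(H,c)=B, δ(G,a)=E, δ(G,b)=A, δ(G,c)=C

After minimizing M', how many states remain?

States {I,J,K} cannot be reached from the start state, so discard them.
Initial partition by acceptance: {A,C} | {B,D,E,F,G,H}.
On input a, block {B,D,E,F,G,H} splits into {B,D,G} and {E,F,H}.
Split {A,C} by δ(·,c) → {A} and {C}.
On input a, block {B,D,G} splits into {B,D} and {G}.
Refine {E,F,H} on symbol a: members go to different blocks, giving {E,F} and {H}.
Refine {E,F} on symbol c: members go to different blocks, giving {E} and {F}.
Stable partition: {A} | {B,D} | {E} | {C} | {G} | {H} | {F} — 7 equivalence classes.

7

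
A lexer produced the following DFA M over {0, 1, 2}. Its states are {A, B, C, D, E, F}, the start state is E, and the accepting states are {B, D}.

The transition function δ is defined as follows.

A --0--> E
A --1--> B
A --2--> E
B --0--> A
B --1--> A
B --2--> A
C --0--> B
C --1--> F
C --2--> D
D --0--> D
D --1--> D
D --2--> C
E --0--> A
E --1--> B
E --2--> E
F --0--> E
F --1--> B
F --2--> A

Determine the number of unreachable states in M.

BFS from E reaches {A, B, E}; the 3 state(s) C, D, F are never visited.

3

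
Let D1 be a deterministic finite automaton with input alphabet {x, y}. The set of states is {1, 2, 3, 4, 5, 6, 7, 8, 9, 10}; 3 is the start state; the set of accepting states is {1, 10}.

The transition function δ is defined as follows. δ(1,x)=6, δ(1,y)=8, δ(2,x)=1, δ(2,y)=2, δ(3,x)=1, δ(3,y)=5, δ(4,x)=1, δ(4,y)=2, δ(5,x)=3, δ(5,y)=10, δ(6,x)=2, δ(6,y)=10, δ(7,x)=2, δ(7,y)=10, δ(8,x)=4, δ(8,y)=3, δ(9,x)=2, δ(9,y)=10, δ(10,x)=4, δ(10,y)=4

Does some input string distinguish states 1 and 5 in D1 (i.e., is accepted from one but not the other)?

Yes

States {7,9} cannot be reached from the start state, so discard them.
P0 = {1,10} | {2,3,4,5,6,8}.
Refine {2,3,4,5,6,8} on symbol x: members go to different blocks, giving {2,3,4} and {5,6,8}.
Split {1,10} by δ(·,x) → {1} and {10}.
Refine {2,3,4} on symbol y: members go to different blocks, giving {2,4} and {3}.
Refine {5,6,8} on symbol x: members go to different blocks, giving {6,8} and {5}.
Refine {6,8} on symbol y: members go to different blocks, giving {6} and {8}.
Stable partition: {1} | {2,4} | {6} | {10} | {3} | {5} | {8} — 7 equivalence classes.
1 and 5 end up in different blocks, so they are distinguishable. For instance, the string 'ε' is accepted from only 1.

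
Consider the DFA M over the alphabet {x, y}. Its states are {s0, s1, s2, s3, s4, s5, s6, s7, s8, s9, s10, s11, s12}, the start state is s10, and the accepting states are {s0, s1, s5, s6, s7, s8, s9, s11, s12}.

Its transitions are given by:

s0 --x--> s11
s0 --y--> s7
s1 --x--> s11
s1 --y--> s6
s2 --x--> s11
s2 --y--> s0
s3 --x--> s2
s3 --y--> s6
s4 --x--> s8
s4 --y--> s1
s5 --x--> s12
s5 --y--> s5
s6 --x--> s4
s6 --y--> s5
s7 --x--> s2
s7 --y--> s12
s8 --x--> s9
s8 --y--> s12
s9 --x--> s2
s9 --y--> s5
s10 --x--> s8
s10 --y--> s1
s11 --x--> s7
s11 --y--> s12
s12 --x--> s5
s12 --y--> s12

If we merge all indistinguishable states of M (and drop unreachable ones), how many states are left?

5

States {s3} cannot be reached from the start state, so discard them.
Start with accepting vs non-accepting: {s0,s1,s5,s6,s7,s8,s9,s11,s12} | {s2,s4,s10}.
On input x, block {s0,s1,s5,s6,s7,s8,s9,s11,s12} splits into {s0,s1,s5,s8,s11,s12} and {s6,s7,s9}.
Split {s0,s1,s5,s8,s11,s12} by δ(·,x) → {s0,s1,s5,s12} and {s8,s11}.
On input x, block {s0,s1,s5,s12} splits into {s0,s1} and {s5,s12}.
The partition is now stable with 5 blocks: {s0,s1} | {s2,s4,s10} | {s6,s7,s9} | {s8,s11} | {s5,s12}.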